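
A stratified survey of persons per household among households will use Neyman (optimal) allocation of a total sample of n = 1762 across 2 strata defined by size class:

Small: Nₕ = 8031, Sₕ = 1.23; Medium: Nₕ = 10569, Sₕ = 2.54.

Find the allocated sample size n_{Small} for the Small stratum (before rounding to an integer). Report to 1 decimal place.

Neyman allocation: nₕ = n·NₕSₕ / Σⱼ NⱼSⱼ.
Σ NⱼSⱼ = 8031·1.23 + 10569·2.54 = 36723.39.
n_{Small} = 1762·8031·1.23 / 36723.39 = 474.0.

474.0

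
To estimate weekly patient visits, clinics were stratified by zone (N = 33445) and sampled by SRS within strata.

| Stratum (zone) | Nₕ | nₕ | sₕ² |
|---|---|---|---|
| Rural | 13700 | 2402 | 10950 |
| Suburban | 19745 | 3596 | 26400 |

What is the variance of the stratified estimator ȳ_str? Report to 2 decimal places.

Var(ȳ_str) = Σₕ Wₕ²(1 − fₕ)sₕ²/nₕ with Wₕ = Nₕ/N, N = 33445.
Rural: Wₕ = 0.40962775; term = 0.40962775²·(1 − 0.17532847)·10950/2402 = 0.63081332.
Suburban: Wₕ = 0.59037225; term = 0.59037225²·(1 − 0.18212206)·26400/3596 = 2.092785.
Sum = 2.7235983.

2.72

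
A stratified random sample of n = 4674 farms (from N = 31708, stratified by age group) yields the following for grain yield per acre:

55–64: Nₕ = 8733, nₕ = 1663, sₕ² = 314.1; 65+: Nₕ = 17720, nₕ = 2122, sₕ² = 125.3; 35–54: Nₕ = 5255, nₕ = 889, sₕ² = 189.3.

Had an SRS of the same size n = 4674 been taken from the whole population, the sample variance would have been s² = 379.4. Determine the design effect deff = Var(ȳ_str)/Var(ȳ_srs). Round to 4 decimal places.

Var(ȳ_str) = Σ Wₕ²(1−fₕ)sₕ²/nₕ with Wₕ = Nₕ/31708:
  55–64: (8733/31708)²·(1−1663/8733)·314.1/1663 = 0.011599008
  65+: (17720/31708)²·(1−2122/17720)·125.3/2122 = 0.016233069
  35–54: (5255/31708)²·(1−889/5255)·189.3/889 = 0.0048592317
  → Var(ȳ_str) = 0.032691309.
Var(ȳ_srs) = (1 − 4674/31708)·379.4/4674 = 0.069207009.
deff = 0.032691309 / 0.069207009 = 0.4724.

0.4724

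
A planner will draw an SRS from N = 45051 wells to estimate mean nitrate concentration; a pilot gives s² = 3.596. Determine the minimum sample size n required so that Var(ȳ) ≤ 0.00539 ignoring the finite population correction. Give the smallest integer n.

668

Without fpc, n₀ = s²/D = 3.596/0.00539 = 667.1614.
Rounding up, n = 668.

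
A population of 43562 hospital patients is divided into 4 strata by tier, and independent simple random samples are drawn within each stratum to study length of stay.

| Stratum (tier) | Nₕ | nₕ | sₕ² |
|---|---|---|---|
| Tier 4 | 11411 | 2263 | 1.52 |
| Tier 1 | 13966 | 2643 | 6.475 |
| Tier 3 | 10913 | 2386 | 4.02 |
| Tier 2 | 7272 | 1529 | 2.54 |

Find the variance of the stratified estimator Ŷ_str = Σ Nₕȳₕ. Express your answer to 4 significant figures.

683700

Var(Ŷ_str) = Σₕ Nₕ²(1 − fₕ)sₕ²/nₕ.
Tier 4: 11411²·(1 − 2263/11411)·1.52/2263 = 70114.67.
Tier 1: 13966²·(1 − 2643/13966)·6.475/2643 = 387414.75.
Tier 3: 10913²·(1 − 2386/10913)·4.02/2386 = 156781.94.
Tier 2: 7272²·(1 − 1529/7272)·2.54/1529 = 69377.543.
Sum = 683688.9.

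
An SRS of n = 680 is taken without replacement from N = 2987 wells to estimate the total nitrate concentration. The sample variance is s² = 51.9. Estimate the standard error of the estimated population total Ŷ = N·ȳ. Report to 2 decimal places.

725.22

Var(Ŷ) = N²·Var(ȳ) = N²·(1 − n/N)·s²/n.
f = 680/2987 = 0.22765316; Var(ȳ) = 0.77234684·51.9/680 = 0.058948236.
Var(Ŷ) = 2987² · 0.058948236 = 525946.12.
SE(Ŷ) = √(525946.12) = 725.22.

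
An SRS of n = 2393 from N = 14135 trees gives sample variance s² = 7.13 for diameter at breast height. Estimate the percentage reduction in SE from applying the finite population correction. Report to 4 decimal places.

f = n/N = 2393/14135 = 0.16929607.
SE_no-fpc = √(s²/n) = 0.054585013; SE_fpc = √((1−f)s²/n) = 0.049750397.
Ratio = √(1−f) = 0.91142961. Reduction = 100·(1 − 0.91142961) = 8.8570%.

8.8570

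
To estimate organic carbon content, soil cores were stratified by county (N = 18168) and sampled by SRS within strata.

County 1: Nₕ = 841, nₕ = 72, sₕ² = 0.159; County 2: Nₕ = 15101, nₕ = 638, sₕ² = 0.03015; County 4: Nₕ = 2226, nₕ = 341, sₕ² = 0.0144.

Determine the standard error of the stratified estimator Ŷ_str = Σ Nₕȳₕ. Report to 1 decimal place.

Var(Ŷ_str) = Σₕ Nₕ²(1 − fₕ)sₕ²/nₕ.
County 1: 841²·(1 − 72/841)·0.159/72 = 1428.1932.
County 2: 15101²·(1 − 638/15101)·0.03015/638 = 10321.213.
County 4: 2226²·(1 − 341/2226)·0.0144/341 = 177.19221.
Sum = 11926.598.
SE = √(11926.598) = 109.2.

109.2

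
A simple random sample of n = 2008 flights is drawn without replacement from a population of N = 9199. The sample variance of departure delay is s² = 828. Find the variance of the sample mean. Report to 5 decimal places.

0.32234

Under SRS without replacement, Var(ȳ) = (1 − f)·s²/n with f = n/N = 2008/9199 = 0.21828460.
Var(ȳ) = (1 − 0.21828460)·828/2008 = 0.78171540·0.4123506 = 0.32234081.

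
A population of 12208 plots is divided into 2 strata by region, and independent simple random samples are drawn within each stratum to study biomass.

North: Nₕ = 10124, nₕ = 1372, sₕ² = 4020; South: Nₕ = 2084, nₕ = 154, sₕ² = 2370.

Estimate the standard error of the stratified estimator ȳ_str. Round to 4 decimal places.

Var(ȳ_str) = Σₕ Wₕ²(1 − fₕ)sₕ²/nₕ with Wₕ = Nₕ/N, N = 12208.
North: Wₕ = 0.82929227; term = 0.82929227²·(1 − 0.13551956)·4020/1372 = 1.7419767.
South: Wₕ = 0.17070773; term = 0.17070773²·(1 − 0.07389635)·2370/154 = 0.41533029.
Sum = 2.157307.
SE = √(2.157307) = 1.4688.

1.4688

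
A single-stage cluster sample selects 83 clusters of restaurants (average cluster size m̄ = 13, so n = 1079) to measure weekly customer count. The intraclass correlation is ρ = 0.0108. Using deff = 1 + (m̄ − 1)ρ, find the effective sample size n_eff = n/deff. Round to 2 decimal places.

955.21

deff = 1 + (13 − 1)·0.0108 = 1 + 0.1296 = 1.1296.
n_eff = 1079 / 1.1296 = 955.21.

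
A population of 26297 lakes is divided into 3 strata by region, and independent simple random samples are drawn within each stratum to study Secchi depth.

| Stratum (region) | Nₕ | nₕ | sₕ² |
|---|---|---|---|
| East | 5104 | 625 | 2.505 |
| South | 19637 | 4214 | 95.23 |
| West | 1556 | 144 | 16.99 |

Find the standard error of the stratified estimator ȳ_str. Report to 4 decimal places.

Var(ȳ_str) = Σₕ Wₕ²(1 − fₕ)sₕ²/nₕ with Wₕ = Nₕ/N, N = 26297.
East: Wₕ = 0.19409058; term = 0.19409058²·(1 − 0.12245298)·2.505/625 = 1.324973 × 10^-4.
South: Wₕ = 0.74673917; term = 0.74673917²·(1 − 0.21459490)·95.23/4214 = 0.0098971656.
West: Wₕ = 0.05917025; term = 0.05917025²·(1 − 0.09254499)·16.99/144 = 3.7485453 × 10^-4.
Sum = 0.010404517.
SE = √(0.010404517) = 0.1020.

0.1020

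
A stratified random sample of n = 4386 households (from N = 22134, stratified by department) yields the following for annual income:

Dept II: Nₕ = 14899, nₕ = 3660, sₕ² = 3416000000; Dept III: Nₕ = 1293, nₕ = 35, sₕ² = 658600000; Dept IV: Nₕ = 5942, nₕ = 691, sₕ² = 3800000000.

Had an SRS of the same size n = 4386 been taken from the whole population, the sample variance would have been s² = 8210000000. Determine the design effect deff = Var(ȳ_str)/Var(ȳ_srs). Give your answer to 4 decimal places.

Var(ȳ_str) = Σ Wₕ²(1−fₕ)sₕ²/nₕ with Wₕ = Nₕ/22134:
  Dept II: (14899/22134)²·(1−3660/14899)·3416000000/3660 = 319008.13
  Dept III: (1293/22134)²·(1−35/1293)·658600000/35 = 62475.974
  Dept IV: (5942/22134)²·(1−691/5942)·3800000000/691 = 350235.69
  → Var(ȳ_str) = 731719.79.
Var(ȳ_srs) = (1 − 4386/22134)·8210000000/4386 = 1.5009425 × 10^6.
deff = 731719.79 / (1.5009425 × 10^6) = 0.4875.

0.4875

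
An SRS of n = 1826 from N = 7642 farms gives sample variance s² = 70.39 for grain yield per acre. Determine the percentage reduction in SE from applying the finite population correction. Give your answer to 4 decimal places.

12.7614

f = n/N = 1826/7642 = 0.23894269.
SE_no-fpc = √(s²/n) = 0.19633833; SE_fpc = √((1−f)s²/n) = 0.17128281.
Ratio = √(1−f) = 0.87238599. Reduction = 100·(1 − 0.87238599) = 12.7614%.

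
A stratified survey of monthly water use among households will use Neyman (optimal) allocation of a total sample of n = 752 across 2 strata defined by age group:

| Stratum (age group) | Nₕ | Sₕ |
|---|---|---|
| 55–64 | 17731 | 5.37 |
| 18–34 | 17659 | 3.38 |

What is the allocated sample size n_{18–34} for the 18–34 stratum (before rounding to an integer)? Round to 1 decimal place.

289.8

Neyman allocation: nₕ = n·NₕSₕ / Σⱼ NⱼSⱼ.
Σ NⱼSⱼ = 17731·5.37 + 17659·3.38 = 154902.89.
n_{18–34} = 752·17659·3.38 / 154902.89 = 289.8.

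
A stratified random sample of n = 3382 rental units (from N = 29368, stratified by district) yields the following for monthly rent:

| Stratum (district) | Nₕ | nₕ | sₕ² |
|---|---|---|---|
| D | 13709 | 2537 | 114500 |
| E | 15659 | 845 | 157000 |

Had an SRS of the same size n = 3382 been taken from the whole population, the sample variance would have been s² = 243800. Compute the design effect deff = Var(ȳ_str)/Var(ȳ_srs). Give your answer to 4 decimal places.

0.9091

Var(ȳ_str) = Σ Wₕ²(1−fₕ)sₕ²/nₕ with Wₕ = Nₕ/29368:
  D: (13709/29368)²·(1−2537/13709)·114500/2537 = 8.0144363
  E: (15659/29368)²·(1−845/15659)·157000/845 = 49.972441
  → Var(ȳ_str) = 57.986877.
Var(ȳ_srs) = (1 − 3382/29368)·243800/3382 = 63.785969.
deff = 57.986877 / 63.785969 = 0.9091.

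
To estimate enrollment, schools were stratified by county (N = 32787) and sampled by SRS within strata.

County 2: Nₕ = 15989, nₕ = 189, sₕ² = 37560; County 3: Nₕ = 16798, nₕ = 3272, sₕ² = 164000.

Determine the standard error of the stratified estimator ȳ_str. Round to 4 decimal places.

Var(ȳ_str) = Σₕ Wₕ²(1 − fₕ)sₕ²/nₕ with Wₕ = Nₕ/N, N = 32787.
County 2: Wₕ = 0.48766279; term = 0.48766279²·(1 − 0.01182063)·37560/189 = 46.702358.
County 3: Wₕ = 0.51233721; term = 0.51233721²·(1 − 0.19478509)·164000/3272 = 10.593858.
Sum = 57.296216.
SE = √(57.296216) = 7.5694.

7.5694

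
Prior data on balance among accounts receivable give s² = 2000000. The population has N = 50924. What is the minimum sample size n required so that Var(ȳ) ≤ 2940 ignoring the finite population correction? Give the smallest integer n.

681

Without fpc, n₀ = s²/D = 2000000/2940 = 680.2721.
Rounding up, n = 681.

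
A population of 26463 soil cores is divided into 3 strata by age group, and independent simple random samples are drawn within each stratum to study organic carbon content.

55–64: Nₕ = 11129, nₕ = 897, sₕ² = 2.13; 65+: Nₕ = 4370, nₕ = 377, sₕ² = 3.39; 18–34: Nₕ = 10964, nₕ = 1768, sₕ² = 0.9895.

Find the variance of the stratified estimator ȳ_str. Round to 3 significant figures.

6.91 × 10^-4

Var(ȳ_str) = Σₕ Wₕ²(1 − fₕ)sₕ²/nₕ with Wₕ = Nₕ/N, N = 26463.
55–64: Wₕ = 0.42054945; term = 0.42054945²·(1 − 0.08060023)·2.13/897 = 3.8612301 × 10^-4.
65+: Wₕ = 0.16513623; term = 0.16513623²·(1 − 0.08627002)·3.39/377 = 2.2405825 × 10^-4.
18–34: Wₕ = 0.41431433; term = 0.41431433²·(1 − 0.16125502)·0.9895/1768 = 8.0579278 × 10^-5.
Sum = 6.9076054 × 10^-4.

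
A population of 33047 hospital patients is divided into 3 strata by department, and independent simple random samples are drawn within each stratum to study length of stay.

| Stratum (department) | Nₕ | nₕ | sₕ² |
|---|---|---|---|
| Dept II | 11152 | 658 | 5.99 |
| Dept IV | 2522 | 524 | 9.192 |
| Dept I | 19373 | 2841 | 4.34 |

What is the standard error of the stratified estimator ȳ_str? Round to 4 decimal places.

Var(ȳ_str) = Σₕ Wₕ²(1 − fₕ)sₕ²/nₕ with Wₕ = Nₕ/N, N = 33047.
Dept II: Wₕ = 0.33745877; term = 0.33745877²·(1 − 0.05900287)·5.99/658 = 9.7550763 × 10^-4.
Dept IV: Wₕ = 0.07631555; term = 0.07631555²·(1 − 0.20777161)·9.192/524 = 8.0938512 × 10^-5.
Dept I: Wₕ = 0.58622568; term = 0.58622568²·(1 − 0.14664740)·4.34/2841 = 4.4799863 × 10^-4.
Sum = 0.0015044448.
SE = √(0.0015044448) = 0.0388.

0.0388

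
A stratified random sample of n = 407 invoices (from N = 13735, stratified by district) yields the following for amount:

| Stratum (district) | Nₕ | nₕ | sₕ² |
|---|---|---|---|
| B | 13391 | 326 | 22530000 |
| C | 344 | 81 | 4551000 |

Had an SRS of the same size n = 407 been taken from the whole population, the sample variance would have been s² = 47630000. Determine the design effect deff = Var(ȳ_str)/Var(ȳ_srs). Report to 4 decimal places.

Var(ȳ_str) = Σ Wₕ²(1−fₕ)sₕ²/nₕ with Wₕ = Nₕ/13735:
  B: (13391/13735)²·(1−326/13391)·22530000/326 = 64092.718
  C: (344/13735)²·(1−81/344)·4551000/81 = 26.945031
  → Var(ȳ_str) = 64119.663.
Var(ȳ_srs) = (1 − 407/13735)·47630000/407 = 113559.24.
deff = 64119.663 / 113559.24 = 0.5646.

0.5646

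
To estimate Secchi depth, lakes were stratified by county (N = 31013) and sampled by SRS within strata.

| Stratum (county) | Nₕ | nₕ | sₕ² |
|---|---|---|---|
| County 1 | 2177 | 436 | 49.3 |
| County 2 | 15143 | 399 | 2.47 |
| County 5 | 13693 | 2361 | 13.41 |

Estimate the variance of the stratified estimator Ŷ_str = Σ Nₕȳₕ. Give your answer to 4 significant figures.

2.692 × 10^6

Var(Ŷ_str) = Σₕ Nₕ²(1 − fₕ)sₕ²/nₕ.
County 1: 2177²·(1 − 436/2177)·49.3/436 = 428565.92.
County 2: 15143²·(1 − 399/15143)·2.47/399 = 1.3821377 × 10^6.
County 5: 13693²·(1 − 2361/13693)·13.41/2361 = 881328.81.
Sum = 2.6920324 × 10^6.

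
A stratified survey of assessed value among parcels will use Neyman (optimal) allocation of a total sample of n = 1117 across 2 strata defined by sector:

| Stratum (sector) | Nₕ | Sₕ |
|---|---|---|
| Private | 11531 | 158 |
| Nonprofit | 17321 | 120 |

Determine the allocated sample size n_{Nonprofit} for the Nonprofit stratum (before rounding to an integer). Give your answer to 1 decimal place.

Neyman allocation: nₕ = n·NₕSₕ / Σⱼ NⱼSⱼ.
Σ NⱼSⱼ = 11531·158 + 17321·120 = 3.900418 × 10^6.
n_{Nonprofit} = 1117·17321·120 / (3.900418 × 10^6) = 595.2.

595.2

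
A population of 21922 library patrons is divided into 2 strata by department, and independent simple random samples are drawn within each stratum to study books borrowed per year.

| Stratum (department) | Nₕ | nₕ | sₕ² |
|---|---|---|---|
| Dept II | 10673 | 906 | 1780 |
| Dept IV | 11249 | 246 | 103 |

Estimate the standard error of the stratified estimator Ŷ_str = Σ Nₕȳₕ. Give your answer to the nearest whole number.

Var(Ŷ_str) = Σₕ Nₕ²(1 − fₕ)sₕ²/nₕ.
Dept II: 10673²·(1 − 906/10673)·1780/906 = 2.048045 × 10^8.
Dept IV: 11249²·(1 − 246/11249)·103/246 = 5.1823549 × 10^7.
Sum = 2.5662805 × 10^8.
SE = √(2.5662805 × 10^8) = 16020.

16020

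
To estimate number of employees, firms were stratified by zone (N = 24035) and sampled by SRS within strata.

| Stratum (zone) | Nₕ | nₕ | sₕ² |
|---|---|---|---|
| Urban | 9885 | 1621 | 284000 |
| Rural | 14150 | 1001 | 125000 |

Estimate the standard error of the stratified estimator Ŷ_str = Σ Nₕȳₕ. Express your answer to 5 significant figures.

193770

Var(Ŷ_str) = Σₕ Nₕ²(1 − fₕ)sₕ²/nₕ.
Urban: 9885²·(1 − 1621/9885)·284000/1621 = 1.4312065 × 10^10.
Rural: 14150²·(1 − 1001/14150)·125000/1001 = 2.323406 × 10^10.
Sum = 3.7546125 × 10^10.
SE = √(3.7546125 × 10^10) = 193770.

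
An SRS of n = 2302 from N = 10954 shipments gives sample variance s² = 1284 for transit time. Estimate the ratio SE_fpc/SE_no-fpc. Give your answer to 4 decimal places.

0.8887

f = n/N = 2302/10954 = 0.21015154.
SE_no-fpc = √(s²/n) = 0.74684392; SE_fpc = √((1−f)s²/n) = 0.66374573.
Ratio = √(1−f) = 0.88873419.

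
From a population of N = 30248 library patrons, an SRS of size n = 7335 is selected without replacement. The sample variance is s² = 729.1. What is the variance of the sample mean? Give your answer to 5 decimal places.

Under SRS without replacement, Var(ȳ) = (1 − f)·s²/n with f = n/N = 7335/30248 = 0.24249537.
Var(ȳ) = (1 − 0.24249537)·729.1/7335 = 0.75750463·0.099400136 = 0.075296063.

0.07530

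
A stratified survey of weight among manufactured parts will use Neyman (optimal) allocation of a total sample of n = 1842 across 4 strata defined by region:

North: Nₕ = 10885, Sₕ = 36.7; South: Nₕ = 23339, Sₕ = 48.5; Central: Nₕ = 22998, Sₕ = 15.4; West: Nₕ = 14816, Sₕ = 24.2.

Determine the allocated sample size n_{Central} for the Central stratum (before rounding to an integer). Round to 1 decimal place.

290.7

Neyman allocation: nₕ = n·NₕSₕ / Σⱼ NⱼSⱼ.
Σ NⱼSⱼ = 10885·36.7 + 23339·48.5 + 22998·15.4 + 14816·24.2 = 2.2441374 × 10^6.
n_{Central} = 1842·22998·15.4 / (2.2441374 × 10^6) = 290.7.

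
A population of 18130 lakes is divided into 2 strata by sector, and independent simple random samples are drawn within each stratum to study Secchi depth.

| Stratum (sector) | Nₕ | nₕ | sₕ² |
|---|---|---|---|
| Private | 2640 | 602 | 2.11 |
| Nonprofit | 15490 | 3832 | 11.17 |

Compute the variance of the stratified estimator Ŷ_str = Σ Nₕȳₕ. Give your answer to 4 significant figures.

Var(Ŷ_str) = Σₕ Nₕ²(1 − fₕ)sₕ²/nₕ.
Private: 2640²·(1 − 602/2640)·2.11/602 = 18857.932.
Nonprofit: 15490²·(1 − 3832/15490)·11.17/3832 = 526384.56.
Sum = 545242.49.

545200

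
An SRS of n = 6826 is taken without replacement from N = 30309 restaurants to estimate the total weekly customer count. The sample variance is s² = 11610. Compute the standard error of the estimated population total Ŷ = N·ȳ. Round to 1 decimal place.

34793.3

Var(Ŷ) = N²·Var(ȳ) = N²·(1 − n/N)·s²/n.
f = 6826/30309 = 0.22521363; Var(ȳ) = 0.77478637·11610/6826 = 1.3177952.
Var(Ŷ) = 30309² · 1.3177952 = 1.2105734 × 10^9.
SE(Ŷ) = √(1.2105734 × 10^9) = 34793.3.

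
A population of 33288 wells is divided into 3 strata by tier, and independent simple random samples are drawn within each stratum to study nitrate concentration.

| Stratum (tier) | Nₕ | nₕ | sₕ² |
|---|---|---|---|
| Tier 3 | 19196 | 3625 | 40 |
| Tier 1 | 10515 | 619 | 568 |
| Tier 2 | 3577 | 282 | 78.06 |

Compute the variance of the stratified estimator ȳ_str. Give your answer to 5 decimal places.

0.09209

Var(ȳ_str) = Σₕ Wₕ²(1 − fₕ)sₕ²/nₕ with Wₕ = Nₕ/N, N = 33288.
Tier 3: Wₕ = 0.57666426; term = 0.57666426²·(1 − 0.18884143)·40/3625 = 0.0029764858.
Tier 1: Wₕ = 0.31587960; term = 0.31587960²·(1 − 0.05886828)·568/619 = 0.086169038.
Tier 2: Wₕ = 0.10745614; term = 0.10745614²·(1 − 0.07883701)·78.06/282 = 0.0029442751.
Sum = 0.092089799.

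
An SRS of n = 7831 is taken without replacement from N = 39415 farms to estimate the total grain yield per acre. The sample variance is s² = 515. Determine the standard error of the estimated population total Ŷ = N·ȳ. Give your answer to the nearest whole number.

9048

Var(Ŷ) = N²·Var(ȳ) = N²·(1 − n/N)·s²/n.
f = 7831/39415 = 0.19868071; Var(ȳ) = 0.80131929·515/7831 = 0.052698179.
Var(Ŷ) = 39415² · 0.052698179 = 8.1868846 × 10^7.
SE(Ŷ) = √(8.1868846 × 10^7) = 9048.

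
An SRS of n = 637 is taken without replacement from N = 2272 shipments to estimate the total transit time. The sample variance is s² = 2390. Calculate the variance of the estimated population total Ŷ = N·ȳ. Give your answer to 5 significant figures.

1.3937 × 10^7

Var(Ŷ) = N²·Var(ȳ) = N²·(1 − n/N)·s²/n.
f = 637/2272 = 0.28036972; Var(ȳ) = 0.71963028·2390/637 = 2.7000257.
Var(Ŷ) = 2272² · 2.7000257 = 1.3937489 × 10^7.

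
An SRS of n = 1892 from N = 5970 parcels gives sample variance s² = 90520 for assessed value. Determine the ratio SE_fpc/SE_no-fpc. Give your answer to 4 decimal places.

f = n/N = 1892/5970 = 0.31691792.
SE_no-fpc = √(s²/n) = 6.9169033; SE_fpc = √((1−f)s²/n) = 5.7167362.
Ratio = √(1−f) = 0.82648780.

0.8265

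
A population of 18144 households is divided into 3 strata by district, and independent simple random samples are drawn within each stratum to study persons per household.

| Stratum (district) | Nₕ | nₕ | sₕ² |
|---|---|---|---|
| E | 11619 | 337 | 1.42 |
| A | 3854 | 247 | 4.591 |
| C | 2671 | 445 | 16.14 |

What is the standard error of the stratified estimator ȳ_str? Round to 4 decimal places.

Var(ȳ_str) = Σₕ Wₕ²(1 − fₕ)sₕ²/nₕ with Wₕ = Nₕ/N, N = 18144.
E: Wₕ = 0.64037698; term = 0.64037698²·(1 − 0.02900422)·1.42/337 = 0.0016778271.
A: Wₕ = 0.21241182; term = 0.21241182²·(1 − 0.06408926)·4.591/247 = 7.8487793 × 10^-4.
C: Wₕ = 0.14721120; term = 0.14721120²·(1 − 0.16660427)·16.14/445 = 6.5505308 × 10^-4.
Sum = 0.0031177581.
SE = √(0.0031177581) = 0.0558.

0.0558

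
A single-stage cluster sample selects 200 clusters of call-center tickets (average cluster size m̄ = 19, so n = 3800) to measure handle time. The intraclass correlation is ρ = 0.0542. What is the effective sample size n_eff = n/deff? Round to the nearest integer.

1923

deff = 1 + (19 − 1)·0.0542 = 1 + 0.9756 = 1.9756.
n_eff = 3800 / 1.9756 = 1923.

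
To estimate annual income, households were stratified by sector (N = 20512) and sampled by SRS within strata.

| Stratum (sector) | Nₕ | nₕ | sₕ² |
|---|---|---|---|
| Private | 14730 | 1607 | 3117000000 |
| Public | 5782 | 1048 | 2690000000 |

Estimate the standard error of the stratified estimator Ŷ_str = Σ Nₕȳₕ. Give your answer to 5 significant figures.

Var(Ŷ_str) = Σₕ Nₕ²(1 − fₕ)sₕ²/nₕ.
Private: 14730²·(1 − 1607/14730)·3117000000/1607 = 3.7493571 × 10^14.
Public: 5782²·(1 − 1048/5782)·2690000000/1048 = 7.0258252 × 10^13.
Sum = 4.4519396 × 10^14.
SE = √(4.4519396 × 10^14) = 2.1100 × 10^7.

2.1100 × 10^7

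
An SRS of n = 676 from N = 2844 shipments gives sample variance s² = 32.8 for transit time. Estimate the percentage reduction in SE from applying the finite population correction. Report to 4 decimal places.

12.6898

f = n/N = 676/2844 = 0.23769339.
SE_no-fpc = √(s²/n) = 0.22027417; SE_fpc = √((1−f)s²/n) = 0.19232176.
Ratio = √(1−f) = 0.87310172. Reduction = 100·(1 − 0.87310172) = 12.6898%.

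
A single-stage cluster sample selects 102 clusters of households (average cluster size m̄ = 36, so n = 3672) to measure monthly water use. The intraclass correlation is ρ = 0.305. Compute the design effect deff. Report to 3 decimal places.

11.675

deff = 1 + (36 − 1)·0.305 = 1 + 10.675 = 11.675.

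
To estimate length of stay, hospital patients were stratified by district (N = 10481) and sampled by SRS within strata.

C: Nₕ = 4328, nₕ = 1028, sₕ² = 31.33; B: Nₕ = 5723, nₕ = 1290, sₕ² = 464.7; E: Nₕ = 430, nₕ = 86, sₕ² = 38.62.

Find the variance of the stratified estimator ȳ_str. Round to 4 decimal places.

0.0878

Var(ȳ_str) = Σₕ Wₕ²(1 − fₕ)sₕ²/nₕ with Wₕ = Nₕ/N, N = 10481.
C: Wₕ = 0.41293770; term = 0.41293770²·(1 − 0.23752311)·31.33/1028 = 0.003962443.
B: Wₕ = 0.54603568; term = 0.54603568²·(1 − 0.22540626)·464.7/1290 = 0.083195339.
E: Wₕ = 0.04102662; term = 0.04102662²·(1 − 0.20000000)·38.62/86 = 6.0469346 × 10^-4.
Sum = 0.087762475.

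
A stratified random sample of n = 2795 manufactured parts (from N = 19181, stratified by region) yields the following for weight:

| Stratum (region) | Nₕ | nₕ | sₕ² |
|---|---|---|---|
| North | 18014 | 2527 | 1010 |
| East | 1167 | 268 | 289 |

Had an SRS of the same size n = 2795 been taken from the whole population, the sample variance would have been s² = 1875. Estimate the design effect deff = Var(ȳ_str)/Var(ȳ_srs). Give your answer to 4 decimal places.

Var(ȳ_str) = Σ Wₕ²(1−fₕ)sₕ²/nₕ with Wₕ = Nₕ/19181:
  North: (18014/19181)²·(1−2527/18014)·1010/2527 = 0.30307569
  East: (1167/19181)²·(1−268/1167)·289/268 = 0.0030750424
  → Var(ȳ_str) = 0.30615073.
Var(ȳ_srs) = (1 − 2795/19181)·1875/2795 = 0.5730878.
deff = 0.30615073 / 0.5730878 = 0.5342.

0.5342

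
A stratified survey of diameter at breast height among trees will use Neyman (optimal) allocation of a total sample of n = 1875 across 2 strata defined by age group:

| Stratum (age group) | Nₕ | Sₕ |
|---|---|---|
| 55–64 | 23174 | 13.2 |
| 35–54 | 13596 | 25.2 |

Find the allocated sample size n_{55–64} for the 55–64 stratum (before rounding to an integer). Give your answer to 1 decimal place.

Neyman allocation: nₕ = n·NₕSₕ / Σⱼ NⱼSⱼ.
Σ NⱼSⱼ = 23174·13.2 + 13596·25.2 = 648516.
n_{55–64} = 1875·23174·13.2 / 648516 = 884.4.

884.4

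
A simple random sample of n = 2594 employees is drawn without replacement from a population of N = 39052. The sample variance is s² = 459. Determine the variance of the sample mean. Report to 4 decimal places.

Under SRS without replacement, Var(ȳ) = (1 − f)·s²/n with f = n/N = 2594/39052 = 0.06642425.
Var(ȳ) = (1 − 0.06642425)·459/2594 = 0.93357575·0.1769468 = 0.16519324.

0.1652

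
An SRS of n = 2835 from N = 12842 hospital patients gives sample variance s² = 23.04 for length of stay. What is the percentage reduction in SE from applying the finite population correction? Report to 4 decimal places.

f = n/N = 2835/12842 = 0.22076001.
SE_no-fpc = √(s²/n) = 0.090149787; SE_fpc = √((1−f)s²/n) = 0.079579338.
Ratio = √(1−f) = 0.88274571. Reduction = 100·(1 − 0.88274571) = 11.7254%.

11.7254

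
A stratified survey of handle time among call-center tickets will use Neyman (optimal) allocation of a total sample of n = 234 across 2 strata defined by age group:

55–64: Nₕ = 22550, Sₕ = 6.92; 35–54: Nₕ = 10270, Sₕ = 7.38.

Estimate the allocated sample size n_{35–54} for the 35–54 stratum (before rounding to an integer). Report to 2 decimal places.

76.50

Neyman allocation: nₕ = n·NₕSₕ / Σⱼ NⱼSⱼ.
Σ NⱼSⱼ = 22550·6.92 + 10270·7.38 = 231838.6.
n_{35–54} = 234·10270·7.38 / 231838.6 = 76.50.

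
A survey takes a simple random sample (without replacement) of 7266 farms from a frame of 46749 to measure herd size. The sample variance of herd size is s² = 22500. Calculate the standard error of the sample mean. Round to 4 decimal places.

1.6172

Under SRS without replacement, Var(ȳ) = (1 − f)·s²/n with f = n/N = 7266/46749 = 0.15542578.
Var(ȳ) = (1 − 0.15542578)·22500/7266 = 0.84457422·3.0966144 = 2.6153207.
SE(ȳ) = √(2.6153207) = 1.6172.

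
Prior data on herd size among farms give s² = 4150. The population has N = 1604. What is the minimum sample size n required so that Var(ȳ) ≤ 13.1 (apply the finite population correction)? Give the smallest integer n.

Without fpc, n₀ = s²/D = 4150/13.1 = 316.7939.
With fpc, (1 − n/N)·s²/n ≤ D requires n ≥ n₀/(1 + n₀/N) = 316.7939/(1 + 316.7939/1604) = 264.5455.
Rounding up, n = 265.

265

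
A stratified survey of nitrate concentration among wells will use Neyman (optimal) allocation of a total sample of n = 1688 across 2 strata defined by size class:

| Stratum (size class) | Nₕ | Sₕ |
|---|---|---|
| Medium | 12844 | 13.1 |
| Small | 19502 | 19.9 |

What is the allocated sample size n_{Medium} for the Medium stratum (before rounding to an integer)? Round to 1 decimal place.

510.5

Neyman allocation: nₕ = n·NₕSₕ / Σⱼ NⱼSⱼ.
Σ NⱼSⱼ = 12844·13.1 + 19502·19.9 = 556346.2.
n_{Medium} = 1688·12844·13.1 / 556346.2 = 510.5.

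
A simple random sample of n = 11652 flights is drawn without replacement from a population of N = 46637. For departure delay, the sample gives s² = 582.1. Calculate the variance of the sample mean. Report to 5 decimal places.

0.03748

Under SRS without replacement, Var(ȳ) = (1 − f)·s²/n with f = n/N = 11652/46637 = 0.24984454.
Var(ȳ) = (1 − 0.24984454)·582.1/11652 = 0.75015546·0.049957089 = 0.037475583.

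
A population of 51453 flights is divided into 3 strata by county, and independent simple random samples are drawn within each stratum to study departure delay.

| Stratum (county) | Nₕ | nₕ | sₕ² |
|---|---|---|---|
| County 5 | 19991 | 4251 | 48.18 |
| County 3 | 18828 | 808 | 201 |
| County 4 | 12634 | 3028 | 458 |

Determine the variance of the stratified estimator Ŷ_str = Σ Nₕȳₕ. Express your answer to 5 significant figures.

Var(Ŷ_str) = Σₕ Nₕ²(1 − fₕ)sₕ²/nₕ.
County 5: 19991²·(1 − 4251/19991)·48.18/4251 = 3.5662759 × 10^6.
County 3: 18828²·(1 − 808/18828)·201/808 = 8.4400238 × 10^7.
County 4: 12634²·(1 − 3028/12634)·458/3028 = 1.8356635 × 10^7.
Sum = 1.0632315 × 10^8.

1.0632 × 10^8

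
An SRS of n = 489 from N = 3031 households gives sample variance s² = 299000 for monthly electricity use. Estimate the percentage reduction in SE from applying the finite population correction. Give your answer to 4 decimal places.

8.4212

f = n/N = 489/3031 = 0.16133289.
SE_no-fpc = √(s²/n) = 24.727554; SE_fpc = √((1−f)s²/n) = 22.64519.
Ratio = √(1−f) = 0.91578770. Reduction = 100·(1 − 0.91578770) = 8.4212%.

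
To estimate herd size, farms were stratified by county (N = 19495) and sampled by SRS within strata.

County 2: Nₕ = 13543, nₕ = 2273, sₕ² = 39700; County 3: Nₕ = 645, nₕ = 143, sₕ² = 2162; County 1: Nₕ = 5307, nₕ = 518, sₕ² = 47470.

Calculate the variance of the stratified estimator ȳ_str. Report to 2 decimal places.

13.16

Var(ȳ_str) = Σₕ Wₕ²(1 − fₕ)sₕ²/nₕ with Wₕ = Nₕ/N, N = 19495.
County 2: Wₕ = 0.69469095; term = 0.69469095²·(1 − 0.16783578)·39700/2273 = 7.0142847.
County 3: Wₕ = 0.03308541; term = 0.03308541²·(1 − 0.22170543)·2162/143 = 0.012880615.
County 1: Wₕ = 0.27222365; term = 0.27222365²·(1 − 0.09760693)·47470/518 = 6.1282563.
Sum = 13.155422.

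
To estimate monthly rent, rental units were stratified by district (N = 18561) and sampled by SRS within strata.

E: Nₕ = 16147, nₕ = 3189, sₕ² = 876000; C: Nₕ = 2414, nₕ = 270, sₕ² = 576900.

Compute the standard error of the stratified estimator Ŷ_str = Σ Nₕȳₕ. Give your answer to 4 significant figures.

261800

Var(Ŷ_str) = Σₕ Nₕ²(1 − fₕ)sₕ²/nₕ.
E: 16147²·(1 − 3189/16147)·876000/3189 = 5.7475057 × 10^10.
C: 2414²·(1 − 270/2414)·576900/270 = 1.1058566 × 10^10.
Sum = 6.8533623 × 10^10.
SE = √(6.8533623 × 10^10) = 261800.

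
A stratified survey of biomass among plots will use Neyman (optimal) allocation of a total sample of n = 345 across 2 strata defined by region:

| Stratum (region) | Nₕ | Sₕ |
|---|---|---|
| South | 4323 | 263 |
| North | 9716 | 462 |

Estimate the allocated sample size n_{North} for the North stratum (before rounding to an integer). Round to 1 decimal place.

Neyman allocation: nₕ = n·NₕSₕ / Σⱼ NⱼSⱼ.
Σ NⱼSⱼ = 4323·263 + 9716·462 = 5.625741 × 10^6.
n_{North} = 345·9716·462 / (5.625741 × 10^6) = 275.3.

275.3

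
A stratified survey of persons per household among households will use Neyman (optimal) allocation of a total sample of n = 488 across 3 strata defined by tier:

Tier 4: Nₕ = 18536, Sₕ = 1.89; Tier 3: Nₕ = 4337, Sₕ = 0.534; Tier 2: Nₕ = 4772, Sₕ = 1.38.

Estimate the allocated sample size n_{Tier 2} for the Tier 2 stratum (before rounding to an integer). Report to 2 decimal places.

Neyman allocation: nₕ = n·NₕSₕ / Σⱼ NⱼSⱼ.
Σ NⱼSⱼ = 18536·1.89 + 4337·0.534 + 4772·1.38 = 43934.358.
n_{Tier 2} = 488·4772·1.38 / 43934.358 = 73.15.

73.15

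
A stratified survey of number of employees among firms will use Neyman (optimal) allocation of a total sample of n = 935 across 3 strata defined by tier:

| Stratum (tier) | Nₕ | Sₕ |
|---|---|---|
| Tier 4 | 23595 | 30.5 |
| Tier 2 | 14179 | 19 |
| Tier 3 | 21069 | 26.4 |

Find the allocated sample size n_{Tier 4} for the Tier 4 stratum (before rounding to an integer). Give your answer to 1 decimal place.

Neyman allocation: nₕ = n·NₕSₕ / Σⱼ NⱼSⱼ.
Σ NⱼSⱼ = 23595·30.5 + 14179·19 + 21069·26.4 = 1.5452701 × 10^6.
n_{Tier 4} = 935·23595·30.5 / (1.5452701 × 10^6) = 435.4.

435.4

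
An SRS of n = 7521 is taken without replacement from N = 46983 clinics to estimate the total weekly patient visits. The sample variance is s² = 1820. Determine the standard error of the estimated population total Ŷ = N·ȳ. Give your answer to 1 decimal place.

21181.6

Var(Ŷ) = N²·Var(ȳ) = N²·(1 − n/N)·s²/n.
f = 7521/46983 = 0.16007918; Var(ȳ) = 0.83992082·1820/7521 = 0.20325168.
Var(Ŷ) = 46983² · 0.20325168 = 4.4865822 × 10^8.
SE(Ŷ) = √(4.4865822 × 10^8) = 21181.6.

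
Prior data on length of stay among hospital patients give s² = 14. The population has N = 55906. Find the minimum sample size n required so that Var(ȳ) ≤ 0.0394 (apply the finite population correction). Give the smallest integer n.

354

Without fpc, n₀ = s²/D = 14/0.0394 = 355.3299.
With fpc, (1 − n/N)·s²/n ≤ D requires n ≥ n₀/(1 + n₀/N) = 355.3299/(1 + 355.3299/55906) = 353.0857.
Rounding up, n = 354.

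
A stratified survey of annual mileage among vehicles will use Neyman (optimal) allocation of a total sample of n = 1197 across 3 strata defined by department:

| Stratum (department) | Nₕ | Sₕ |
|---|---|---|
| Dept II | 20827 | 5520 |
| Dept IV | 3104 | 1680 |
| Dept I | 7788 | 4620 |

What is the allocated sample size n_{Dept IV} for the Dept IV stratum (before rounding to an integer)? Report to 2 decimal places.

39.97

Neyman allocation: nₕ = n·NₕSₕ / Σⱼ NⱼSⱼ.
Σ NⱼSⱼ = 20827·5520 + 3104·1680 + 7788·4620 = 1.5616032 × 10^8.
n_{Dept IV} = 1197·3104·1680 / (1.5616032 × 10^8) = 39.97.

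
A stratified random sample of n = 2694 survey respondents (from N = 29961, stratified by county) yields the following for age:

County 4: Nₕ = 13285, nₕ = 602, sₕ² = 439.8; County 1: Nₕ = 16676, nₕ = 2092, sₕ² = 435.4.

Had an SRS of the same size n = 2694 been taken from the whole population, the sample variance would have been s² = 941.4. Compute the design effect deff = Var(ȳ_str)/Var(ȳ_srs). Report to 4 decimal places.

Var(ȳ_str) = Σ Wₕ²(1−fₕ)sₕ²/nₕ with Wₕ = Nₕ/29961:
  County 4: (13285/29961)²·(1−602/13285)·439.8/602 = 0.13712912
  County 1: (16676/29961)²·(1−2092/16676)·435.4/2092 = 0.056387479
  → Var(ȳ_str) = 0.1935166.
Var(ȳ_srs) = (1 − 2694/29961)·941.4/2694 = 0.31802236.
deff = 0.1935166 / 0.31802236 = 0.6085.

0.6085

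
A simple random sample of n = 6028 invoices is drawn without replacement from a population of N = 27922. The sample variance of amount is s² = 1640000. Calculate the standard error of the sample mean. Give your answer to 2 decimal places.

Under SRS without replacement, Var(ȳ) = (1 − f)·s²/n with f = n/N = 6028/27922 = 0.21588711.
Var(ȳ) = (1 − 0.21588711)·1640000/6028 = 0.78411289·272.0637 = 213.32866.
SE(ȳ) = √(213.32866) = 14.61.

14.61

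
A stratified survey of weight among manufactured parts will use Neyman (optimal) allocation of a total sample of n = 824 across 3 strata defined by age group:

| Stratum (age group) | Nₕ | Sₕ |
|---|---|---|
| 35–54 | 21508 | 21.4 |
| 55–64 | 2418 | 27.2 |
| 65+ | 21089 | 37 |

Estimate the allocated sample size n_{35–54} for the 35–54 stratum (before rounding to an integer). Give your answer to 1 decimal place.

290.3

Neyman allocation: nₕ = n·NₕSₕ / Σⱼ NⱼSⱼ.
Σ NⱼSⱼ = 21508·21.4 + 2418·27.2 + 21089·37 = 1.3063338 × 10^6.
n_{35–54} = 824·21508·21.4 / (1.3063338 × 10^6) = 290.3.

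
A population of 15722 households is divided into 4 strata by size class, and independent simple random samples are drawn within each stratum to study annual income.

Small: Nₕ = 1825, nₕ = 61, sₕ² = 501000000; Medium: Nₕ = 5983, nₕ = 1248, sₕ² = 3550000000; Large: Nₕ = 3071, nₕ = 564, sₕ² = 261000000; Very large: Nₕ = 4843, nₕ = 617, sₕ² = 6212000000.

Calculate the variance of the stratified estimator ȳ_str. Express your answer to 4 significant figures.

Var(ȳ_str) = Σₕ Wₕ²(1 − fₕ)sₕ²/nₕ with Wₕ = Nₕ/N, N = 15722.
Small: Wₕ = 0.11607938; term = 0.11607938²·(1 − 0.03342466)·501000000/61 = 106967.97.
Medium: Wₕ = 0.38054955; term = 0.38054955²·(1 − 0.20859101)·3550000000/1248 = 326014.69.
Large: Wₕ = 0.19533138; term = 0.19533138²·(1 − 0.18365353)·261000000/564 = 14413.849.
Very large: Wₕ = 0.30803969; term = 0.30803969²·(1 − 0.12740037)·6212000000/617 = 833632.54.
Sum = 1.281029 × 10^6.

1.281 × 10^6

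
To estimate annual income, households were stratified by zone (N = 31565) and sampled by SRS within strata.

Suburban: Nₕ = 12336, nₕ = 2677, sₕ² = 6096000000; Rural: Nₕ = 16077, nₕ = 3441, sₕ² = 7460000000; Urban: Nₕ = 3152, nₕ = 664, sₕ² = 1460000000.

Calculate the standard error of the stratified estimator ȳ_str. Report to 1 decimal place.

Var(ȳ_str) = Σₕ Wₕ²(1 − fₕ)sₕ²/nₕ with Wₕ = Nₕ/N, N = 31565.
Suburban: Wₕ = 0.39081261; term = 0.39081261²·(1 − 0.21700713)·6096000000/2677 = 272327.52.
Rural: Wₕ = 0.50932995; term = 0.50932995²·(1 − 0.21403247)·7460000000/3441 = 442035.55.
Urban: Wₕ = 0.09985744; term = 0.09985744²·(1 − 0.21065990)·1460000000/664 = 17306.521.
Sum = 731669.59.
SE = √(731669.59) = 855.4.

855.4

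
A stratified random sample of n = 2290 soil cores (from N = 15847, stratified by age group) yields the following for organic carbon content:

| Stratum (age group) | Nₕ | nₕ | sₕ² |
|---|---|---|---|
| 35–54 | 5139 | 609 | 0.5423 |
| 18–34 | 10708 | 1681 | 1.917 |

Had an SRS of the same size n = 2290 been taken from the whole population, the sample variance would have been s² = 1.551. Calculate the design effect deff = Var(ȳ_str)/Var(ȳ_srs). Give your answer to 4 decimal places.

0.9000

Var(ȳ_str) = Σ Wₕ²(1−fₕ)sₕ²/nₕ with Wₕ = Nₕ/15847:
  35–54: (5139/15847)²·(1−609/5139)·0.5423/609 = 8.2547707 × 10^-5
  18–34: (10708/15847)²·(1−1681/10708)·1.917/1681 = 4.38947 × 10^-4
  → Var(ȳ_str) = 5.2149471 × 10^-4.
Var(ȳ_srs) = (1 − 2290/15847)·1.551/2290 = 5.7941916 × 10^-4.
deff = (5.2149471 × 10^-4) / (5.7941916 × 10^-4) = 0.9000.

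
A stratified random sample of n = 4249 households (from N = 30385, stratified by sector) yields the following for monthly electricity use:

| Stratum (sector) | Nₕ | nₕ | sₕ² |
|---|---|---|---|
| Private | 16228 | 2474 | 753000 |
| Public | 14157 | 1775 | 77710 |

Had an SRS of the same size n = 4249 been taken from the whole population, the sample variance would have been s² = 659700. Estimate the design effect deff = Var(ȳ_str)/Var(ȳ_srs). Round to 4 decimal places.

Var(ȳ_str) = Σ Wₕ²(1−fₕ)sₕ²/nₕ with Wₕ = Nₕ/30385:
  Private: (16228/30385)²·(1−2474/16228)·753000/2474 = 73.58187
  Public: (14157/30385)²·(1−1775/14157)·77710/1775 = 8.3123171
  → Var(ȳ_str) = 81.894187.
Var(ȳ_srs) = (1 − 4249/30385)·659700/4249 = 133.54869.
deff = 81.894187 / 133.54869 = 0.6132.

0.6132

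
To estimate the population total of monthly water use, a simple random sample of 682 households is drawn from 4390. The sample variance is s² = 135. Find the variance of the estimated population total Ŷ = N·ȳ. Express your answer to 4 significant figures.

Var(Ŷ) = N²·Var(ȳ) = N²·(1 − n/N)·s²/n.
f = 682/4390 = 0.15535308; Var(ȳ) = 0.84464692·135/682 = 0.16719551.
Var(Ŷ) = 4390² · 0.16719551 = 3.2222086 × 10^6.

3.222 × 10^6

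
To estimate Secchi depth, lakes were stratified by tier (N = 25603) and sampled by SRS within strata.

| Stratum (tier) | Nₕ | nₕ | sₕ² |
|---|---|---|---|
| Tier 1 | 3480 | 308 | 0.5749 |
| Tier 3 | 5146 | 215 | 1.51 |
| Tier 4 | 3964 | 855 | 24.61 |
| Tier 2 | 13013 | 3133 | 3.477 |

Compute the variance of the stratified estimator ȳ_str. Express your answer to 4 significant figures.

Var(ȳ_str) = Σₕ Wₕ²(1 − fₕ)sₕ²/nₕ with Wₕ = Nₕ/N, N = 25603.
Tier 1: Wₕ = 0.13592157; term = 0.13592157²·(1 − 0.08850575)·0.5749/308 = 3.1432021 × 10^-5.
Tier 3: Wₕ = 0.20099207; term = 0.20099207²·(1 − 0.04178002)·1.51/215 = 2.7187017 × 10^-4.
Tier 4: Wₕ = 0.15482561; term = 0.15482561²·(1 − 0.21569122)·24.61/855 = 5.4115061 × 10^-4.
Tier 2: Wₕ = 0.50826075; term = 0.50826075²·(1 − 0.24075924)·3.477/3133 = 2.1766919 × 10^-4.
Sum = 0.001062122.

0.001062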